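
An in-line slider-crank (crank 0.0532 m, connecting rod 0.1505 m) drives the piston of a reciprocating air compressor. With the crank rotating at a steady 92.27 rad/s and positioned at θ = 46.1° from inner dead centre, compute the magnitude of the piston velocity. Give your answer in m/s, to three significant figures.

4.43

ω = 92.27 rad/s
For an in-line slider-crank, x = r cosθ + √(L² − r² sin²θ), so v = −rω sinθ·[1 + r cosθ/√(L² − r² sin²θ)].
With r = 0.0532 m, L = 0.1505 m, θ = 46.1°: √(L² − r² sin²θ) = 0.14554 m.
v = −0.0532·92.27·0.72055·[1 + 0.0532·0.69340/0.14554] = -4.4335 m/s.
|v| = 4.4335 m/s.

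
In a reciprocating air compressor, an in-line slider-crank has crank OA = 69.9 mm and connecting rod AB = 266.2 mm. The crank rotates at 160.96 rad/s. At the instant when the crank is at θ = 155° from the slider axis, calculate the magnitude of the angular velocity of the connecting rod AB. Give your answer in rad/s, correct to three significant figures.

ω = 161 rad/s
The rod makes angle φ with the slider axis where L sinφ = r sinθ; differentiating, L cosφ·φ̇ = r ω cosθ.
L cosφ = √(L² − r² sin²θ) = 0.26456 m.
|ω_rod| = r ω |cosθ| / √(L² − r² sin²θ) = 0.0699·161·0.90631/0.26456 = 38.544 rad/s.

38.5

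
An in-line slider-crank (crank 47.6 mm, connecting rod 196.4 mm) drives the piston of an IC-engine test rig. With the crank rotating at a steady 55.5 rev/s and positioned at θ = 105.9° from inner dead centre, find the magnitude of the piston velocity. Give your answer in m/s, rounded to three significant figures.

ω = 2π·55.5 = 348.7 rad/s
For an in-line slider-crank, x = r cosθ + √(L² − r² sin²θ), so v = −rω sinθ·[1 + r cosθ/√(L² − r² sin²θ)].
With r = 0.0476 m, L = 0.1964 m, θ = 105.9°: √(L² − r² sin²θ) = 0.19099 m.
v = −0.0476·348.7·0.96174·[1 + 0.0476·-0.27396/0.19099] = -14.874 m/s.
|v| = 14.874 m/s.

14.9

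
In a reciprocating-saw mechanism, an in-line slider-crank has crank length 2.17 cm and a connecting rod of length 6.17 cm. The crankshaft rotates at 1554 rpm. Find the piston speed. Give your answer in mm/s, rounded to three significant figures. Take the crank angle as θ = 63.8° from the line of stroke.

ω = 2π·1554/60 = 162.7 rad/s
For an in-line slider-crank, x = r cosθ + √(L² − r² sin²θ), so v = −rω sinθ·[1 + r cosθ/√(L² − r² sin²θ)].
With r = 0.0217 m, L = 0.0617 m, θ = 63.8°: √(L² − r² sin²θ) = 0.058547 m.
v = −0.0217·162.7·0.89726·[1 + 0.0217·0.44151/0.058547] = -3.687 m/s.
|v| = 3.687 m/s = 3687 mm/s.

3690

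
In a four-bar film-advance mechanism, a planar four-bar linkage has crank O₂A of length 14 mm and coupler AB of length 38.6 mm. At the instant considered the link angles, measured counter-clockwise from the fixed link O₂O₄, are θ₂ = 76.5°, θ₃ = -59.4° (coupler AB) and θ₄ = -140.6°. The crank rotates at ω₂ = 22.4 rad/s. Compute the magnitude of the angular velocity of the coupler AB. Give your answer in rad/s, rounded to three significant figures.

4.96

ω₂ = 22.4 rad/s
Differentiating the loop-closure r₂e^{iθ₂}+r₃e^{iθ₃}=r₁+r₄e^{iθ₄} gives r₂ω₂e^{iθ₂}+r₃ω₃e^{iθ₃}=r₄ω₄e^{iθ₄}.
Eliminating the other unknown: ω₃ = r₂ω₂ sin(θ₄−θ₂) / [r₃ sin(θ₃−θ₄)].
Numerator sine = +0.60321; denominator sine = +0.98823.
Result = 0.014·22.4·(+0.60321) / (0.0386·(+0.98823)) = +4.9591 rad/s; magnitude 4.9591 rad/s.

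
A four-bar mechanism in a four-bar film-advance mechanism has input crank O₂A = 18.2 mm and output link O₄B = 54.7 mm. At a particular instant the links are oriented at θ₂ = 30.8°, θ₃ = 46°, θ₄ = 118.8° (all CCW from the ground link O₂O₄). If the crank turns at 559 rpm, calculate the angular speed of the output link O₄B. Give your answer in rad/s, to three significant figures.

ω₂ = 58.54 rad/s (from 559 rpm).
Differentiating the loop-closure r₂e^{iθ₂}+r₃e^{iθ₃}=r₁+r₄e^{iθ₄} gives r₂ω₂e^{iθ₂}+r₃ω₃e^{iθ₃}=r₄ω₄e^{iθ₄}.
Eliminating the other unknown: ω₄ = r₂ω₂ sin(θ₂−θ₃) / [r₄ sin(θ₄−θ₃)].
Numerator sine = -0.26219; denominator sine = +0.95528.
Result = 0.0182·58.54·(-0.26219) / (0.0547·(+0.95528)) = -5.3458 rad/s; magnitude 5.3458 rad/s.

5.35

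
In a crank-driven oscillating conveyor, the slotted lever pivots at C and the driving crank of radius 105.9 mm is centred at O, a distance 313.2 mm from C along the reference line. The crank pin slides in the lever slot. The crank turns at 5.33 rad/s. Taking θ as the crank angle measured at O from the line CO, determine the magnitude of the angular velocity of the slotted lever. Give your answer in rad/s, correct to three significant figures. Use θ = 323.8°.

1.24

ω = 5.33 rad/s
Crank pin A relative to C: A = (d + r cosθ, r sinθ); lever angle φ = atan2(r sinθ, d + r cosθ).
Differentiating tanφ: φ̇ = rω(d cosθ + r)/(d² + r² + 2dr cosθ).
d² + r² + 2dr cosθ = |CA|² = 0.162839 m²;  d cosθ + r = +0.35864 m.
|ω_lever| = |0.1059·5.33·+0.35864| / 0.162839 = 1.2431 rad/s.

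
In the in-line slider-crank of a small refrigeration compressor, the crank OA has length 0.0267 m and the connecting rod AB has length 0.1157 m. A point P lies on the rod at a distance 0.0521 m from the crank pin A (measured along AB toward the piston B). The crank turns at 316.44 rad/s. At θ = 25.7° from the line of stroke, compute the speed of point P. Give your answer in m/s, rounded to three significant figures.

5.80

ω = 316.4 rad/s.  Crank-pin speed |V_A| = rω = 8.4489 m/s, perpendicular to OA.
Rod angle: sinφ = −(r/L) sinθ ⇒ φ = -5.743°; ω_rod = −rω cosθ/√(L²−r²sin²θ) = -66.133 rad/s.
V_P = V_A + ω_rod × AP, with AP = 0.0521 m along the rod.
Components: V_Px = −rω sinθ − a·ω_rod·sinφ = -4.0088 m/s;  V_Py = rω cosθ + a·ω_rod·cosφ = +4.1849 m/s.
|V_P| = √(V_Px² + V_Py²) = 5.7952 m/s.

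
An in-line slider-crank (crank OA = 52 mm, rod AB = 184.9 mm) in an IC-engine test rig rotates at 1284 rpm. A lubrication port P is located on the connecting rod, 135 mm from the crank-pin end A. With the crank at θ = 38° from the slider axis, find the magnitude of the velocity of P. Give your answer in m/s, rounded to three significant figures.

5.23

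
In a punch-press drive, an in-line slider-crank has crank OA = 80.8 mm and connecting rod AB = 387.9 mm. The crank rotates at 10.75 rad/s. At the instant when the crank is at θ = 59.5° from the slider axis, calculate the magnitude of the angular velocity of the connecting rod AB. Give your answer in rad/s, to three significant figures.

ω = 10.75 rad/s
The rod makes angle φ with the slider axis where L sinφ = r sinθ; differentiating, L cosφ·φ̇ = r ω cosθ.
L cosφ = √(L² − r² sin²θ) = 0.3816 m.
|ω_rod| = r ω |cosθ| / √(L² − r² sin²θ) = 0.0808·10.75·0.50754/0.3816 = 1.1553 rad/s.

1.16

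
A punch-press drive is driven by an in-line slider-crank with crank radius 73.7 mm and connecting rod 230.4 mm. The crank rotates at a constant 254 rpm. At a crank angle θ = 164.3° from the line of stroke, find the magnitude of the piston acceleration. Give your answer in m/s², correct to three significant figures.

ω = 2π·254/60 = 26.6 rad/s
x(θ) = r cosθ + √(L² − r² sin²θ); with ω constant, a = ω²·d²x/dθ².
d²x/dθ² = −r cosθ − r²(cos2θ)/√u − r⁴ sin²2θ/(4u^{3/2}),  u = L² − r² sin²θ = 0.0526864 m².
Substituting r = 0.0737 m, L = 0.2304 m, θ = 164.3°: d²x/dθ² = +0.050587 m.
a = ω²·d²x/dθ² = (26.6)²·(+0.050587) = +35.79 m/s²;  |a| = 35.79 m/s².

35.8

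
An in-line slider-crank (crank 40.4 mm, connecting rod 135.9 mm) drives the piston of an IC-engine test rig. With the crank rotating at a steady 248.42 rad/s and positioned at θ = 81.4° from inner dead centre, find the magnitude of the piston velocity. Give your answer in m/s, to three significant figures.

10.4

ω = 248.4 rad/s
For an in-line slider-crank, x = r cosθ + √(L² − r² sin²θ), so v = −rω sinθ·[1 + r cosθ/√(L² − r² sin²θ)].
With r = 0.0404 m, L = 0.1359 m, θ = 81.4°: √(L² − r² sin²θ) = 0.1299 m.
v = −0.0404·248.4·0.98876·[1 + 0.0404·0.14954/0.1299] = -10.385 m/s.
|v| = 10.385 m/s.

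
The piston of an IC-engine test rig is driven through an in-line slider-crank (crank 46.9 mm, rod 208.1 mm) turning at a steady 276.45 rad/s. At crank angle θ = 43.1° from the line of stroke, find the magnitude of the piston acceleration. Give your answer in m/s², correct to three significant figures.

2680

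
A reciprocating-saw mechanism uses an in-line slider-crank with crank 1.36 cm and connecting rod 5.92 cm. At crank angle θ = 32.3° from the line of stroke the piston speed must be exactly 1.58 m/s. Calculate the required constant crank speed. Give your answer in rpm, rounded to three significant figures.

1740

For an in-line slider-crank, |v_piston| = rω|sinθ|·[1 + r cosθ/√(L² − r² sin²θ)].
With r = 0.0136 m, L = 0.0592 m, θ = 32.3°: the bracketed kinematic factor |dx/dθ| = 0.0086891 m.
ω = v/|dx/dθ| = 1.58/0.0086891 = 181.84 rad/s.
N = 60ω/(2π) = 1736.4 rpm.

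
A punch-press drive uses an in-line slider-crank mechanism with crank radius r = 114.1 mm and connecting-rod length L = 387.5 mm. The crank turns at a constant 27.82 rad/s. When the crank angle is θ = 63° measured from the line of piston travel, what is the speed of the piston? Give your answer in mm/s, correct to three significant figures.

ω = 27.82 rad/s
For an in-line slider-crank, x = r cosθ + √(L² − r² sin²θ), so v = −rω sinθ·[1 + r cosθ/√(L² − r² sin²θ)].
With r = 0.1141 m, L = 0.3875 m, θ = 63°: √(L² − r² sin²θ) = 0.37393 m.
v = −0.1141·27.82·0.89101·[1 + 0.1141·0.45399/0.37393] = -3.2201 m/s.
|v| = 3.2201 m/s = 3220.1 mm/s.

3220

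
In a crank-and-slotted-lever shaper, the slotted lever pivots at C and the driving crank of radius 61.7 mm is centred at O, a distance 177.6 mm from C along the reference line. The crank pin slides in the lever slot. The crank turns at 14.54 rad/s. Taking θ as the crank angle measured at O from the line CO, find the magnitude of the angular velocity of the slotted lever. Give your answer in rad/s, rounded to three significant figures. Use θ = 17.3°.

ω = 14.54 rad/s
Crank pin A relative to C: A = (d + r cosθ, r sinθ); lever angle φ = atan2(r sinθ, d + r cosθ).
Differentiating tanφ: φ̇ = rω(d cosθ + r)/(d² + r² + 2dr cosθ).
d² + r² + 2dr cosθ = |CA|² = 0.056273 m²;  d cosθ + r = +0.23127 m.
|ω_lever| = |0.0617·14.54·+0.23127| / 0.056273 = 3.6869 rad/s.

3.69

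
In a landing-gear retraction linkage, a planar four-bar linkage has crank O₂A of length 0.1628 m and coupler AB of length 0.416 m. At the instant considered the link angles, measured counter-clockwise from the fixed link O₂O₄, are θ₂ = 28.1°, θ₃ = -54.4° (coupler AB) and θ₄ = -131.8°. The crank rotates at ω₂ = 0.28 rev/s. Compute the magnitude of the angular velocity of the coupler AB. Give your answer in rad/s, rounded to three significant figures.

ω₂ = 1.759 rad/s (from 0.28 rev/s).
Differentiating the loop-closure r₂e^{iθ₂}+r₃e^{iθ₃}=r₁+r₄e^{iθ₄} gives r₂ω₂e^{iθ₂}+r₃ω₃e^{iθ₃}=r₄ω₄e^{iθ₄}.
Eliminating the other unknown: ω₃ = r₂ω₂ sin(θ₄−θ₂) / [r₃ sin(θ₃−θ₄)].
Numerator sine = -0.34366; denominator sine = +0.97592.
Result = 0.1628·1.759·(-0.34366) / (0.416·(+0.97592)) = -0.24245 rad/s; magnitude 0.24245 rad/s.

0.242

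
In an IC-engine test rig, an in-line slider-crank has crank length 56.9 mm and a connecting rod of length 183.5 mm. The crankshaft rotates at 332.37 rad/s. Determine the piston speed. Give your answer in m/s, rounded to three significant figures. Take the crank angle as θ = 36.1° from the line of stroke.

ω = 332.4 rad/s
For an in-line slider-crank, x = r cosθ + √(L² − r² sin²θ), so v = −rω sinθ·[1 + r cosθ/√(L² − r² sin²θ)].
With r = 0.0569 m, L = 0.1835 m, θ = 36.1°: √(L² − r² sin²θ) = 0.18041 m.
v = −0.0569·332.4·0.58920·[1 + 0.0569·0.80799/0.18041] = -13.982 m/s.
|v| = 13.982 m/s.

14.0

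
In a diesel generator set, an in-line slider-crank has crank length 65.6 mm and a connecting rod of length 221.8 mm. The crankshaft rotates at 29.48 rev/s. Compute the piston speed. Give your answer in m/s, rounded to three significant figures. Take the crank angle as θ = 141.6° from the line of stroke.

ω = 2π·29.5 = 185.2 rad/s
For an in-line slider-crank, x = r cosθ + √(L² − r² sin²θ), so v = −rω sinθ·[1 + r cosθ/√(L² − r² sin²θ)].
With r = 0.0656 m, L = 0.2218 m, θ = 141.6°: √(L² − r² sin²θ) = 0.21802 m.
v = −0.0656·185.2·0.62115·[1 + 0.0656·-0.78369/0.21802] = -5.7678 m/s.
|v| = 5.7678 m/s.

5.77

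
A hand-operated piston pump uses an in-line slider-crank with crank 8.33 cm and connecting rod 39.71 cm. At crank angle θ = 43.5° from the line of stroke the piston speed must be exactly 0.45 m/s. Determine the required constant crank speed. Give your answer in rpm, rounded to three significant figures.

65.0

For an in-line slider-crank, |v_piston| = rω|sinθ|·[1 + r cosθ/√(L² − r² sin²θ)].
With r = 0.0833 m, L = 0.3971 m, θ = 43.5°: the bracketed kinematic factor |dx/dθ| = 0.066157 m.
ω = v/|dx/dθ| = 0.45/0.066157 = 6.802 rad/s.
N = 60ω/(2π) = 64.954 rpm.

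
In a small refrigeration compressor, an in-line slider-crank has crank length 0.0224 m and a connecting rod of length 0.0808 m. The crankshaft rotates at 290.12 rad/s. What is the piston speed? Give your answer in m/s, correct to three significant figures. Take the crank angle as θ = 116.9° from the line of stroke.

5.05

ω = 290.1 rad/s
For an in-line slider-crank, x = r cosθ + √(L² − r² sin²θ), so v = −rω sinθ·[1 + r cosθ/√(L² − r² sin²θ)].
With r = 0.0224 m, L = 0.0808 m, θ = 116.9°: √(L² − r² sin²θ) = 0.078292 m.
v = −0.0224·290.1·0.89180·[1 + 0.0224·-0.45243/0.078292] = -5.0453 m/s.
|v| = 5.0453 m/s.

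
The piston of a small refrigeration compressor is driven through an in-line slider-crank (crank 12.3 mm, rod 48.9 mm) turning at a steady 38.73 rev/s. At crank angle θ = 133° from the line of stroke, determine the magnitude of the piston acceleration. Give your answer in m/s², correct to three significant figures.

ω = 2π·38.7 = 243.3 rad/s
x(θ) = r cosθ + √(L² − r² sin²θ); with ω constant, a = ω²·d²x/dθ².
d²x/dθ² = −r cosθ − r²(cos2θ)/√u − r⁴ sin²2θ/(4u^{3/2}),  u = L² − r² sin²θ = 0.00231029 m².
Substituting r = 0.0123 m, L = 0.0489 m, θ = 133°: d²x/dθ² = +0.0085569 m.
a = ω²·d²x/dθ² = (243.3)²·(+0.0085569) = +506.72 m/s²;  |a| = 506.72 m/s².

507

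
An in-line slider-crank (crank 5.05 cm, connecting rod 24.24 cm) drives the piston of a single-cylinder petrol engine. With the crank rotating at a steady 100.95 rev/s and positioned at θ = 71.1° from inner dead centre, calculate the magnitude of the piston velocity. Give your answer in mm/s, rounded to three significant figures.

32400

ω = 2π·101 = 634.3 rad/s
For an in-line slider-crank, x = r cosθ + √(L² − r² sin²θ), so v = −rω sinθ·[1 + r cosθ/√(L² − r² sin²θ)].
With r = 0.0505 m, L = 0.2424 m, θ = 71.1°: √(L² − r² sin²θ) = 0.23764 m.
v = −0.0505·634.3·0.94609·[1 + 0.0505·0.32392/0.23764] = -32.391 m/s.
|v| = 32.391 m/s = 32391 mm/s.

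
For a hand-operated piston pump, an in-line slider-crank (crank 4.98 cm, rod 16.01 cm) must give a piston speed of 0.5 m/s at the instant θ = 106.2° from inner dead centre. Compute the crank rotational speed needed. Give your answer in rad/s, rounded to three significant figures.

11.5

For an in-line slider-crank, |v_piston| = rω|sinθ|·[1 + r cosθ/√(L² − r² sin²θ)].
With r = 0.0498 m, L = 0.1601 m, θ = 106.2°: the bracketed kinematic factor |dx/dθ| = 0.043474 m.
ω = v/|dx/dθ| = 0.5/0.043474 = 11.501 rad/s.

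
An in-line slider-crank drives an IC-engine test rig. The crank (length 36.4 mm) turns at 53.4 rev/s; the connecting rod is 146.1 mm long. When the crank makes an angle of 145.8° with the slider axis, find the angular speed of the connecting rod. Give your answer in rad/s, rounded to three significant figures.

69.8

ω = 335.5 rad/s (converted from 53.4 rev/s).
The rod makes angle φ with the slider axis where L sinφ = r sinθ; differentiating, L cosφ·φ̇ = r ω cosθ.
L cosφ = √(L² − r² sin²θ) = 0.14466 m.
|ω_rod| = r ω |cosθ| / √(L² − r² sin²θ) = 0.0364·335.5·0.82708/0.14466 = 69.827 rad/s.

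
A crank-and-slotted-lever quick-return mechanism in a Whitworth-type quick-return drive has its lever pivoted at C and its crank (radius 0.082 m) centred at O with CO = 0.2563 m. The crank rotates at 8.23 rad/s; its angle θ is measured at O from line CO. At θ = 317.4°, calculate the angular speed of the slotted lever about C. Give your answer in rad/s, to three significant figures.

ω = 8.23 rad/s
Crank pin A relative to C: A = (d + r cosθ, r sinθ); lever angle φ = atan2(r sinθ, d + r cosθ).
Differentiating tanφ: φ̇ = rω(d cosθ + r)/(d² + r² + 2dr cosθ).
d² + r² + 2dr cosθ = |CA|² = 0.103354 m²;  d cosθ + r = +0.27066 m.
|ω_lever| = |0.082·8.23·+0.27066| / 0.103354 = 1.7673 rad/s.

1.77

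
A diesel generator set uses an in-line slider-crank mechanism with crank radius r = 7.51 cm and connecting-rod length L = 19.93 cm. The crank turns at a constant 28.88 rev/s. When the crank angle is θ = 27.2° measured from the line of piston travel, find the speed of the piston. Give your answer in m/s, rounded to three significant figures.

ω = 2π·28.9 = 181.5 rad/s
For an in-line slider-crank, x = r cosθ + √(L² − r² sin²θ), so v = −rω sinθ·[1 + r cosθ/√(L² − r² sin²θ)].
With r = 0.0751 m, L = 0.1993 m, θ = 27.2°: √(L² − r² sin²θ) = 0.19632 m.
v = −0.0751·181.5·0.45710·[1 + 0.0751·0.88942/0.19632] = -8.3485 m/s.
|v| = 8.3485 m/s.

8.35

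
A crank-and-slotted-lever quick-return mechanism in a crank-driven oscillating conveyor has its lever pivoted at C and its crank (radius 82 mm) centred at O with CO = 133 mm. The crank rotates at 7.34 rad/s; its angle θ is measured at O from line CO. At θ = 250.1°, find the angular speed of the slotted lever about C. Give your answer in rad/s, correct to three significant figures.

1.30

ω = 7.34 rad/s
Crank pin A relative to C: A = (d + r cosθ, r sinθ); lever angle φ = atan2(r sinθ, d + r cosθ).
Differentiating tanφ: φ̇ = rω(d cosθ + r)/(d² + r² + 2dr cosθ).
d² + r² + 2dr cosθ = |CA|² = 0.0169886 m²;  d cosθ + r = +0.03673 m.
|ω_lever| = |0.082·7.34·+0.03673| / 0.0169886 = 1.3013 rad/s.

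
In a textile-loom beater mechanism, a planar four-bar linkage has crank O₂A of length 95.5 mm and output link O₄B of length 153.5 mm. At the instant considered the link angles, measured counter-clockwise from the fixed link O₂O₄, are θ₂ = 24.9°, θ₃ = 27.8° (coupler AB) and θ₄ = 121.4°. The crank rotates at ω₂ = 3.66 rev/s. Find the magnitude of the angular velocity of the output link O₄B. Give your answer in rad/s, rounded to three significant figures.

ω₂ = 23 rad/s (from 3.66 rev/s).
Differentiating the loop-closure r₂e^{iθ₂}+r₃e^{iθ₃}=r₁+r₄e^{iθ₄} gives r₂ω₂e^{iθ₂}+r₃ω₃e^{iθ₃}=r₄ω₄e^{iθ₄}.
Eliminating the other unknown: ω₄ = r₂ω₂ sin(θ₂−θ₃) / [r₄ sin(θ₄−θ₃)].
Numerator sine = -0.05059; denominator sine = +0.99803.
Result = 0.0955·23·(-0.05059) / (0.1535·(+0.99803)) = -0.72528 rad/s; magnitude 0.72528 rad/s.

0.725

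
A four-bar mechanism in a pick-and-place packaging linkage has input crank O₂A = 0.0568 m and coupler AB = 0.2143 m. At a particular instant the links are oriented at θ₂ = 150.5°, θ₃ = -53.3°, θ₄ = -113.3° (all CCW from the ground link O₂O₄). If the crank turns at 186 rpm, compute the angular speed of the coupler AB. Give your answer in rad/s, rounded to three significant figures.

5.93

ω₂ = 19.48 rad/s (from 186 rpm).
Differentiating the loop-closure r₂e^{iθ₂}+r₃e^{iθ₃}=r₁+r₄e^{iθ₄} gives r₂ω₂e^{iθ₂}+r₃ω₃e^{iθ₃}=r₄ω₄e^{iθ₄}.
Eliminating the other unknown: ω₃ = r₂ω₂ sin(θ₄−θ₂) / [r₃ sin(θ₃−θ₄)].
Numerator sine = +0.99415; denominator sine = +0.86603.
Result = 0.0568·19.48·(+0.99415) / (0.2143·(+0.86603)) = +5.9264 rad/s; magnitude 5.9264 rad/s.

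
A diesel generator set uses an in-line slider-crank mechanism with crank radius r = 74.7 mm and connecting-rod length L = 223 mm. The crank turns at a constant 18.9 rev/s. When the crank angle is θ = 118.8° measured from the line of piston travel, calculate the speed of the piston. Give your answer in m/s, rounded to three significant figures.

ω = 2π·18.9 = 118.8 rad/s
For an in-line slider-crank, x = r cosθ + √(L² − r² sin²θ), so v = −rω sinθ·[1 + r cosθ/√(L² − r² sin²θ)].
With r = 0.0747 m, L = 0.223 m, θ = 118.8°: √(L² − r² sin²θ) = 0.21318 m.
v = −0.0747·118.8·0.87631·[1 + 0.0747·-0.48175/0.21318] = -6.4613 m/s.
|v| = 6.4613 m/s.

6.46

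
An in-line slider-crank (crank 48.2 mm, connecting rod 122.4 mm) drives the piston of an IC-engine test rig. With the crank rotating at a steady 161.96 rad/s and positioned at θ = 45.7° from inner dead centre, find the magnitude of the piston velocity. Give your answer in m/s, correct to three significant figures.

ω = 162 rad/s
For an in-line slider-crank, x = r cosθ + √(L² − r² sin²θ), so v = −rω sinθ·[1 + r cosθ/√(L² − r² sin²θ)].
With r = 0.0482 m, L = 0.1224 m, θ = 45.7°: √(L² − r² sin²θ) = 0.11744 m.
v = −0.0482·162·0.71569·[1 + 0.0482·0.69842/0.11744] = -7.1886 m/s.
|v| = 7.1886 m/s.

7.19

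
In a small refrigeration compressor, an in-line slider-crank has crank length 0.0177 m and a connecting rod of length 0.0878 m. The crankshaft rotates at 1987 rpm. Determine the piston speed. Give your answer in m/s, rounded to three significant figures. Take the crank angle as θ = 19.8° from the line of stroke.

ω = 2π·1987/60 = 208.1 rad/s
For an in-line slider-crank, x = r cosθ + √(L² − r² sin²θ), so v = −rω sinθ·[1 + r cosθ/√(L² − r² sin²θ)].
With r = 0.0177 m, L = 0.0878 m, θ = 19.8°: √(L² − r² sin²θ) = 0.087595 m.
v = −0.0177·208.1·0.33874·[1 + 0.0177·0.94088/0.087595] = -1.4848 m/s.
|v| = 1.4848 m/s.

1.48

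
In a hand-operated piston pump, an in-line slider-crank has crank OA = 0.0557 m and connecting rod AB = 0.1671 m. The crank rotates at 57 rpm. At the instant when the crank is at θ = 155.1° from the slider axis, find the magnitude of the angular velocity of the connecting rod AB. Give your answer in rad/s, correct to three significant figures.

1.82

ω = 5.969 rad/s (converted from 57 rpm).
The rod makes angle φ with the slider axis where L sinφ = r sinθ; differentiating, L cosφ·φ̇ = r ω cosθ.
L cosφ = √(L² − r² sin²θ) = 0.16545 m.
|ω_rod| = r ω |cosθ| / √(L² − r² sin²θ) = 0.0557·5.969·0.90704/0.16545 = 1.8228 rad/s.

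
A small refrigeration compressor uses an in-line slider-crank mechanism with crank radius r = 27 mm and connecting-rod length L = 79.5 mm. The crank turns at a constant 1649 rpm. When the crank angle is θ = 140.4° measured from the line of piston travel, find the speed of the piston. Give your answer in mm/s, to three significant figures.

2180

ω = 2π·1649/60 = 172.7 rad/s
For an in-line slider-crank, x = r cosθ + √(L² − r² sin²θ), so v = −rω sinθ·[1 + r cosθ/√(L² − r² sin²θ)].
With r = 0.027 m, L = 0.0795 m, θ = 140.4°: √(L² − r² sin²θ) = 0.077615 m.
v = −0.027·172.7·0.63742·[1 + 0.027·-0.77051/0.077615] = -2.1753 m/s.
|v| = 2.1753 m/s = 2175.3 mm/s.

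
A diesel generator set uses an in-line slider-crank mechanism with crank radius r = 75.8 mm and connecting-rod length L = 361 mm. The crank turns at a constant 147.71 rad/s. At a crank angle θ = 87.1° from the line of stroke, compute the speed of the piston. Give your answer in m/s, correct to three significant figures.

ω = 147.7 rad/s
For an in-line slider-crank, x = r cosθ + √(L² − r² sin²θ), so v = −rω sinθ·[1 + r cosθ/√(L² − r² sin²θ)].
With r = 0.0758 m, L = 0.361 m, θ = 87.1°: √(L² − r² sin²θ) = 0.35297 m.
v = −0.0758·147.7·0.99872·[1 + 0.0758·0.05059/0.35297] = -11.304 m/s.
|v| = 11.304 m/s.

11.3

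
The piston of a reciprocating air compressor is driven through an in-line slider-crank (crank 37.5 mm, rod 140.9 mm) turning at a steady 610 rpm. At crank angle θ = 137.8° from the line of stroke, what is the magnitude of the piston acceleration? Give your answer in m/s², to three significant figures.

109

ω = 2π·610/60 = 63.88 rad/s
x(θ) = r cosθ + √(L² − r² sin²θ); with ω constant, a = ω²·d²x/dθ².
d²x/dθ² = −r cosθ − r²(cos2θ)/√u − r⁴ sin²2θ/(4u^{3/2}),  u = L² − r² sin²θ = 0.0192183 m².
Substituting r = 0.0375 m, L = 0.1409 m, θ = 137.8°: d²x/dθ² = +0.026607 m.
a = ω²·d²x/dθ² = (63.88)²·(+0.026607) = +108.57 m/s²;  |a| = 108.57 m/s².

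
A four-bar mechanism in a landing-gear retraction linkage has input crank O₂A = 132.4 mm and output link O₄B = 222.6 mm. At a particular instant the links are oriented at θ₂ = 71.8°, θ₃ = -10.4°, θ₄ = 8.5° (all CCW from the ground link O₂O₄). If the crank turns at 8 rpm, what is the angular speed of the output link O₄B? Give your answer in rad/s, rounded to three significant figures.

1.52

ω₂ = 0.8378 rad/s (from 8 rpm).
Differentiating the loop-closure r₂e^{iθ₂}+r₃e^{iθ₃}=r₁+r₄e^{iθ₄} gives r₂ω₂e^{iθ₂}+r₃ω₃e^{iθ₃}=r₄ω₄e^{iθ₄}.
Eliminating the other unknown: ω₄ = r₂ω₂ sin(θ₂−θ₃) / [r₄ sin(θ₄−θ₃)].
Numerator sine = +0.99075; denominator sine = +0.32392.
Result = 0.1324·0.8378·(+0.99075) / (0.2226·(+0.32392)) = +1.5241 rad/s; magnitude 1.5241 rad/s.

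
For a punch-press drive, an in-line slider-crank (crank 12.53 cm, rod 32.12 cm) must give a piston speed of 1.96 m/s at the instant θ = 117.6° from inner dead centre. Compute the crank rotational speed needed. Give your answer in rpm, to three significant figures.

For an in-line slider-crank, |v_piston| = rω|sinθ|·[1 + r cosθ/√(L² − r² sin²θ)].
With r = 0.1253 m, L = 0.3212 m, θ = 117.6°: the bracketed kinematic factor |dx/dθ| = 0.089654 m.
ω = v/|dx/dθ| = 1.96/0.089654 = 21.862 rad/s.
N = 60ω/(2π) = 208.77 rpm.

209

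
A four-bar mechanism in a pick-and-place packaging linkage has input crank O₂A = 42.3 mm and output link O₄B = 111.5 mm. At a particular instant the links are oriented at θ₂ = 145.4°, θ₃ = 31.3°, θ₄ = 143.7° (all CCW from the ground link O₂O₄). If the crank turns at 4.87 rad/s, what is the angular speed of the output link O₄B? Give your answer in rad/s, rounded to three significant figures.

ω₂ = 4.87 rad/s
Differentiating the loop-closure r₂e^{iθ₂}+r₃e^{iθ₃}=r₁+r₄e^{iθ₄} gives r₂ω₂e^{iθ₂}+r₃ω₃e^{iθ₃}=r₄ω₄e^{iθ₄}.
Eliminating the other unknown: ω₄ = r₂ω₂ sin(θ₂−θ₃) / [r₄ sin(θ₄−θ₃)].
Numerator sine = +0.91283; denominator sine = +0.92455.
Result = 0.0423·4.87·(+0.91283) / (0.1115·(+0.92455)) = +1.8241 rad/s; magnitude 1.8241 rad/s.

1.82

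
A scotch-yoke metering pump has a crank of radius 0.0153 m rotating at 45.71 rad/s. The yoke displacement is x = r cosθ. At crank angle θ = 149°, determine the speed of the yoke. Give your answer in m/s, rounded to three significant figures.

0.360

ω = 45.71 rad/s
x = r cosθ ⇒ ẋ = −rω sinθ.
|v| = rω|sinθ| = 0.0153·45.71·|sin 149°| = 0.3602 m/s.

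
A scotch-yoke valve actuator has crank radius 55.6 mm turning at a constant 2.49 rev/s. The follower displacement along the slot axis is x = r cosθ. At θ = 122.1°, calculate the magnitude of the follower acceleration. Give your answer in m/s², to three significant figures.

7.23

ω = 15.65 rad/s (from 2.49 rev/s).
x = r cosθ ⇒ ẍ = −rω² cosθ (ω constant).
|a| = rω²|cosθ| = 0.0556·(15.65)²·|cos 122.1°| = 7.2319 m/s².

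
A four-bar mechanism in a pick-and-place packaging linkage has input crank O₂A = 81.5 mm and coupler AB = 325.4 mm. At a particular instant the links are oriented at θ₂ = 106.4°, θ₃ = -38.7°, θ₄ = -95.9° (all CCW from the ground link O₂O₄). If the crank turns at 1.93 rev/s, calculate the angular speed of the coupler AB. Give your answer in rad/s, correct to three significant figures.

ω₂ = 12.13 rad/s (from 1.93 rev/s).
Differentiating the loop-closure r₂e^{iθ₂}+r₃e^{iθ₃}=r₁+r₄e^{iθ₄} gives r₂ω₂e^{iθ₂}+r₃ω₃e^{iθ₃}=r₄ω₄e^{iθ₄}.
Eliminating the other unknown: ω₃ = r₂ω₂ sin(θ₄−θ₂) / [r₃ sin(θ₃−θ₄)].
Numerator sine = +0.37946; denominator sine = +0.84057.
Result = 0.0815·12.13·(+0.37946) / (0.3254·(+0.84057)) = +1.3711 rad/s; magnitude 1.3711 rad/s.

1.37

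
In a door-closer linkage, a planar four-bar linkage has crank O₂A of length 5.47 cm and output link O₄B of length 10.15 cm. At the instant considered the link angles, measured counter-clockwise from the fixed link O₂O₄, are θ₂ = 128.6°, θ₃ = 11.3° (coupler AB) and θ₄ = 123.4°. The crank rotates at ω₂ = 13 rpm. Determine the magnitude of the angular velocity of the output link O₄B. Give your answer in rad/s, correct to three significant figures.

ω₂ = 1.361 rad/s (from 13 rpm).
Differentiating the loop-closure r₂e^{iθ₂}+r₃e^{iθ₃}=r₁+r₄e^{iθ₄} gives r₂ω₂e^{iθ₂}+r₃ω₃e^{iθ₃}=r₄ω₄e^{iθ₄}.
Eliminating the other unknown: ω₄ = r₂ω₂ sin(θ₂−θ₃) / [r₄ sin(θ₄−θ₃)].
Numerator sine = +0.88862; denominator sine = +0.92653.
Result = 0.0547·1.361·(+0.88862) / (0.1015·(+0.92653)) = +0.70364 rad/s; magnitude 0.70364 rad/s.

0.704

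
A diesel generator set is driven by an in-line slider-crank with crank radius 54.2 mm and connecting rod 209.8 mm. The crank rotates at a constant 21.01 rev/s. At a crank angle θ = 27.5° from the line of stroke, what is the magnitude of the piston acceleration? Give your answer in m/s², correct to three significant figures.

982

ω = 2π·21 = 132 rad/s
x(θ) = r cosθ + √(L² − r² sin²θ); with ω constant, a = ω²·d²x/dθ².
d²x/dθ² = −r cosθ − r²(cos2θ)/√u − r⁴ sin²2θ/(4u^{3/2}),  u = L² − r² sin²θ = 0.0433897 m².
Substituting r = 0.0542 m, L = 0.2098 m, θ = 27.5°: d²x/dθ² = -0.056325 m.
a = ω²·d²x/dθ² = (132)²·(-0.056325) = -981.55 m/s²;  |a| = 981.55 m/s².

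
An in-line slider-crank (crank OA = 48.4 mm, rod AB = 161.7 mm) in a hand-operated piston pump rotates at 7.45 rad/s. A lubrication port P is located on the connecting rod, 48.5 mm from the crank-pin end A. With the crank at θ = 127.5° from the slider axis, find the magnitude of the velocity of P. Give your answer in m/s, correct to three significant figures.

ω = 7.45 rad/s.  Crank-pin speed |V_A| = rω = 0.36058 m/s, perpendicular to OA.
Rod angle: sinφ = −(r/L) sinθ ⇒ φ = -13.737°; ω_rod = −rω cosθ/√(L²−r²sin²θ) = +1.3975 rad/s.
V_P = V_A + ω_rod × AP, with AP = 0.0485 m along the rod.
Components: V_Px = −rω sinθ − a·ω_rod·sinφ = -0.26997 m/s;  V_Py = rω cosθ + a·ω_rod·cosφ = -0.15367 m/s.
|V_P| = √(V_Px² + V_Py²) = 0.31064 m/s.

0.311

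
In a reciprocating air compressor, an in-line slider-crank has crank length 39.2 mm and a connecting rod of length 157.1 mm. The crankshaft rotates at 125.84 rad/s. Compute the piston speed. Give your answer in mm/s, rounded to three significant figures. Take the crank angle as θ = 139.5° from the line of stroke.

ω = 125.8 rad/s
For an in-line slider-crank, x = r cosθ + √(L² − r² sin²θ), so v = −rω sinθ·[1 + r cosθ/√(L² − r² sin²θ)].
With r = 0.0392 m, L = 0.1571 m, θ = 139.5°: √(L² − r² sin²θ) = 0.15502 m.
v = −0.0392·125.8·0.64945·[1 + 0.0392·-0.76041/0.15502] = -2.5877 m/s.
|v| = 2.5877 m/s = 2587.7 mm/s.

2590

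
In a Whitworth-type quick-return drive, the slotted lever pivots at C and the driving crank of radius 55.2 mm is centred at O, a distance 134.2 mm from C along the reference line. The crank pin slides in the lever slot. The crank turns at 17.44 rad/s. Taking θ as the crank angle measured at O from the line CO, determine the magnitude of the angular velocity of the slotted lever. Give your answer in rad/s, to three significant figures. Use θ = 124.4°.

ω = 17.44 rad/s
Crank pin A relative to C: A = (d + r cosθ, r sinθ); lever angle φ = atan2(r sinθ, d + r cosθ).
Differentiating tanφ: φ̇ = rω(d cosθ + r)/(d² + r² + 2dr cosθ).
d² + r² + 2dr cosθ = |CA|² = 0.0126863 m²;  d cosθ + r = -0.020619 m.
|ω_lever| = |0.0552·17.44·-0.020619| / 0.0126863 = 1.5646 rad/s.

1.56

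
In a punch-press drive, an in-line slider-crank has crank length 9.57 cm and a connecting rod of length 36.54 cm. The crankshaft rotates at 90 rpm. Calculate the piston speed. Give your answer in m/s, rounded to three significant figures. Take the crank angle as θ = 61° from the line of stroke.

0.892

ω = 2π·90/60 = 9.425 rad/s
For an in-line slider-crank, x = r cosθ + √(L² − r² sin²θ), so v = −rω sinθ·[1 + r cosθ/√(L² − r² sin²θ)].
With r = 0.0957 m, L = 0.3654 m, θ = 61°: √(L² − r² sin²θ) = 0.35568 m.
v = −0.0957·9.425·0.87462·[1 + 0.0957·0.48481/0.35568] = -0.89177 m/s.
|v| = 0.89177 m/s.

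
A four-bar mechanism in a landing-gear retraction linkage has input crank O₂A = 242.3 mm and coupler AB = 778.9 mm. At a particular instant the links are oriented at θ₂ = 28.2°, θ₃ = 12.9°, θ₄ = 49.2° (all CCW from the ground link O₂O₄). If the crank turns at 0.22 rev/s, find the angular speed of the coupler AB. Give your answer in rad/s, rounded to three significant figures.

0.260

ω₂ = 1.382 rad/s (from 0.22 rev/s).
Differentiating the loop-closure r₂e^{iθ₂}+r₃e^{iθ₃}=r₁+r₄e^{iθ₄} gives r₂ω₂e^{iθ₂}+r₃ω₃e^{iθ₃}=r₄ω₄e^{iθ₄}.
Eliminating the other unknown: ω₃ = r₂ω₂ sin(θ₄−θ₂) / [r₃ sin(θ₃−θ₄)].
Numerator sine = +0.35837; denominator sine = -0.59201.
Result = 0.2423·1.382·(+0.35837) / (0.7789·(-0.59201)) = -0.2603 rad/s; magnitude 0.2603 rad/s.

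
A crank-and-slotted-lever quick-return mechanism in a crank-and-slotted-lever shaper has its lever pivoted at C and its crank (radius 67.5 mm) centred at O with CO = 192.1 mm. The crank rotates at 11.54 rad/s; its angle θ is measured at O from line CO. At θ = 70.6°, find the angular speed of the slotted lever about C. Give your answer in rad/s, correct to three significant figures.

ω = 11.54 rad/s
Crank pin A relative to C: A = (d + r cosθ, r sinθ); lever angle φ = atan2(r sinθ, d + r cosθ).
Differentiating tanφ: φ̇ = rω(d cosθ + r)/(d² + r² + 2dr cosθ).
d² + r² + 2dr cosθ = |CA|² = 0.0500728 m²;  d cosθ + r = +0.13131 m.
|ω_lever| = |0.0675·11.54·+0.13131| / 0.0500728 = 2.0427 rad/s.

2.04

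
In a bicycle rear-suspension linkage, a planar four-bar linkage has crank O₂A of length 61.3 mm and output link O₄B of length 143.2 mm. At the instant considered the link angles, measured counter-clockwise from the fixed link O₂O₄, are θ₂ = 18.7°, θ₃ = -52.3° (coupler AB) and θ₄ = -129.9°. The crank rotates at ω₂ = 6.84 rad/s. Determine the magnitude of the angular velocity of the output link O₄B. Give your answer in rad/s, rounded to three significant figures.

ω₂ = 6.84 rad/s
Differentiating the loop-closure r₂e^{iθ₂}+r₃e^{iθ₃}=r₁+r₄e^{iθ₄} gives r₂ω₂e^{iθ₂}+r₃ω₃e^{iθ₃}=r₄ω₄e^{iθ₄}.
Eliminating the other unknown: ω₄ = r₂ω₂ sin(θ₂−θ₃) / [r₄ sin(θ₄−θ₃)].
Numerator sine = +0.94552; denominator sine = -0.97667.
Result = 0.0613·6.84·(+0.94552) / (0.1432·(-0.97667)) = -2.8346 rad/s; magnitude 2.8346 rad/s.

2.83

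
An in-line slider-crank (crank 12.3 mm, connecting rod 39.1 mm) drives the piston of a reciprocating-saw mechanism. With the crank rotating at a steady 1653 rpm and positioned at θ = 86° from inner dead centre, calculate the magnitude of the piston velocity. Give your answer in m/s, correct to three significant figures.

ω = 2π·1653/60 = 173.1 rad/s
For an in-line slider-crank, x = r cosθ + √(L² − r² sin²θ), so v = −rω sinθ·[1 + r cosθ/√(L² − r² sin²θ)].
With r = 0.0123 m, L = 0.0391 m, θ = 86°: √(L² − r² sin²θ) = 0.037125 m.
v = −0.0123·173.1·0.99756·[1 + 0.0123·0.06976/0.037125] = -2.1731 m/s.
|v| = 2.1731 m/s.

2.17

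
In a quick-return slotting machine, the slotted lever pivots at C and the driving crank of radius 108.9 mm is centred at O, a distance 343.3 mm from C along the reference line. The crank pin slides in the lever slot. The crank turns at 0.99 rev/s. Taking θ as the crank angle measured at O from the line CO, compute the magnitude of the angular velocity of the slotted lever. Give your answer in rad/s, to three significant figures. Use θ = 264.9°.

0.431

ω = 6.22 rad/s (from 0.99 rev/s).
Crank pin A relative to C: A = (d + r cosθ, r sinθ); lever angle φ = atan2(r sinθ, d + r cosθ).
Differentiating tanφ: φ̇ = rω(d cosθ + r)/(d² + r² + 2dr cosθ).
d² + r² + 2dr cosθ = |CA|² = 0.123067 m²;  d cosθ + r = +0.078383 m.
|ω_lever| = |0.1089·6.22·+0.078383| / 0.123067 = 0.43144 rad/s.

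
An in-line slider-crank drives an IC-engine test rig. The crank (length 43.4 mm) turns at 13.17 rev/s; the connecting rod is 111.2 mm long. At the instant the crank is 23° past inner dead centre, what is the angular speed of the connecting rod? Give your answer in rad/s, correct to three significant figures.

30.1

ω = 82.75 rad/s (converted from 13.17 rev/s).
The rod makes angle φ with the slider axis where L sinφ = r sinθ; differentiating, L cosφ·φ̇ = r ω cosθ.
L cosφ = √(L² − r² sin²θ) = 0.1099 m.
|ω_rod| = r ω |cosθ| / √(L² − r² sin²θ) = 0.0434·82.75·0.92050/0.1099 = 30.081 rad/s.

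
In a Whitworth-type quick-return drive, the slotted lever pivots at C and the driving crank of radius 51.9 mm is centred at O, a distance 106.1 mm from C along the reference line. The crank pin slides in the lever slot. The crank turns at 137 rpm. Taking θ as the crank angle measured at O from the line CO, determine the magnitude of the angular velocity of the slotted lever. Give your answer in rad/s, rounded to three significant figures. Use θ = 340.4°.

ω = 14.35 rad/s (from 137 rpm).
Crank pin A relative to C: A = (d + r cosθ, r sinθ); lever angle φ = atan2(r sinθ, d + r cosθ).
Differentiating tanφ: φ̇ = rω(d cosθ + r)/(d² + r² + 2dr cosθ).
d² + r² + 2dr cosθ = |CA|² = 0.0243259 m²;  d cosθ + r = +0.15185 m.
|ω_lever| = |0.0519·14.35·+0.15185| / 0.0243259 = 4.648 rad/s.

4.65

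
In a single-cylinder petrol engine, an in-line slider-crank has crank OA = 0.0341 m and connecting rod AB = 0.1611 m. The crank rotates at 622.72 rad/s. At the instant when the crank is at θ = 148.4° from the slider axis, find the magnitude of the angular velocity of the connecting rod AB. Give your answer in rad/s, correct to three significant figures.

113

ω = 622.7 rad/s
The rod makes angle φ with the slider axis where L sinφ = r sinθ; differentiating, L cosφ·φ̇ = r ω cosθ.
L cosφ = √(L² − r² sin²θ) = 0.16011 m.
|ω_rod| = r ω |cosθ| / √(L² − r² sin²θ) = 0.0341·622.7·0.85173/0.16011 = 112.96 rad/s.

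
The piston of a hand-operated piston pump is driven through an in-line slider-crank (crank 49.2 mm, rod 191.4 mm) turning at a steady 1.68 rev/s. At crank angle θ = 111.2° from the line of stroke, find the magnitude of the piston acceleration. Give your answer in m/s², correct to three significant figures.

ω = 2π·1.68 = 10.56 rad/s
x(θ) = r cosθ + √(L² − r² sin²θ); with ω constant, a = ω²·d²x/dθ².
d²x/dθ² = −r cosθ − r²(cos2θ)/√u − r⁴ sin²2θ/(4u^{3/2}),  u = L² − r² sin²θ = 0.0345299 m².
Substituting r = 0.0492 m, L = 0.1914 m, θ = 111.2°: d²x/dθ² = +0.027308 m.
a = ω²·d²x/dθ² = (10.56)²·(+0.027308) = +3.0427 m/s²;  |a| = 3.0427 m/s².

3.04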